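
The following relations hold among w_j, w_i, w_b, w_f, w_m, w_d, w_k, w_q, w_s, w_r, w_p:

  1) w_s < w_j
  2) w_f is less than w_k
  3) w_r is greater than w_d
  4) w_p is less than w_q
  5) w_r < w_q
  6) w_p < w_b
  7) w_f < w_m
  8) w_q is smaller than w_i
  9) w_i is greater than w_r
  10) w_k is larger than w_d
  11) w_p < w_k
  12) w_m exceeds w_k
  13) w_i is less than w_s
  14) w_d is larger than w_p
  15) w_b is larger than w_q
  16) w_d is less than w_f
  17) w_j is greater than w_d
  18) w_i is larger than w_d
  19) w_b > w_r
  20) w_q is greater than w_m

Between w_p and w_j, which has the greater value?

w_p < w_d and w_d < w_f give w_p < w_f.
With w_f < w_k: w_p < w_d < w_f < w_k.
Then w_k < w_m extends the chain to w_m.
With w_m < w_q: w_p < w_d < w_f < w_k < w_m < w_q.
With w_q < w_i: w_p < w_d < w_f < w_k < w_m < w_q < w_i.
Then w_i < w_s extends the chain to w_s.
With w_s < w_j: w_p < w_d < w_f < w_k < w_m < w_q < w_i < w_s < w_j.
So w_p < w_j; w_j is the larger of the two.

w_j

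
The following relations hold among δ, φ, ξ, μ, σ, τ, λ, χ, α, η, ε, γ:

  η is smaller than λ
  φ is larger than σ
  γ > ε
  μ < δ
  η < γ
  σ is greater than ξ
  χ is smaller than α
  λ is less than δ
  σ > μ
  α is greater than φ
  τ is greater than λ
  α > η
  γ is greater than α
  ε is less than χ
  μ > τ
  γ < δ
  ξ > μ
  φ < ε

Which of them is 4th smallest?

μ

The consecutive relations fix a unique order: η < λ < τ < μ < ξ < σ < φ < ε < χ < α < γ < δ.
The 4th smallest is μ.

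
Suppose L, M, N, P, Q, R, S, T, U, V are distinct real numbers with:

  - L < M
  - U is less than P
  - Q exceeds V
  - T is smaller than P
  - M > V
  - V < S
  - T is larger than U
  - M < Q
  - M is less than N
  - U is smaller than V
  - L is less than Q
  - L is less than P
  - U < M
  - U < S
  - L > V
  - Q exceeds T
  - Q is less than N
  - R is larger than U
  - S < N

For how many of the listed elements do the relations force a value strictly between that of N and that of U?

Chaining upward from U reaches: T, V, L, M, S, Q, P, R.
Chaining downward from N reaches: T, V, L, M, S, Q.
Strictly between U and N are those in both lists: T, V, L, M, S, Q — 6 elements.

6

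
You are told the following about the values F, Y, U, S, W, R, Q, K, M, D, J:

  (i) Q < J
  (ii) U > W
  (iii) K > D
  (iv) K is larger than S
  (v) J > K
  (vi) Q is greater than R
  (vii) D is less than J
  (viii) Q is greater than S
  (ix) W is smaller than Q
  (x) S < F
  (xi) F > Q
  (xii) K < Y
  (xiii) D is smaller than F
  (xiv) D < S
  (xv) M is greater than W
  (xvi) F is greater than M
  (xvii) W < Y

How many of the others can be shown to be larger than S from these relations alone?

The elements the relations force above S are Q, K, Y, J, F — no chain reaches any other.
That is 5.

5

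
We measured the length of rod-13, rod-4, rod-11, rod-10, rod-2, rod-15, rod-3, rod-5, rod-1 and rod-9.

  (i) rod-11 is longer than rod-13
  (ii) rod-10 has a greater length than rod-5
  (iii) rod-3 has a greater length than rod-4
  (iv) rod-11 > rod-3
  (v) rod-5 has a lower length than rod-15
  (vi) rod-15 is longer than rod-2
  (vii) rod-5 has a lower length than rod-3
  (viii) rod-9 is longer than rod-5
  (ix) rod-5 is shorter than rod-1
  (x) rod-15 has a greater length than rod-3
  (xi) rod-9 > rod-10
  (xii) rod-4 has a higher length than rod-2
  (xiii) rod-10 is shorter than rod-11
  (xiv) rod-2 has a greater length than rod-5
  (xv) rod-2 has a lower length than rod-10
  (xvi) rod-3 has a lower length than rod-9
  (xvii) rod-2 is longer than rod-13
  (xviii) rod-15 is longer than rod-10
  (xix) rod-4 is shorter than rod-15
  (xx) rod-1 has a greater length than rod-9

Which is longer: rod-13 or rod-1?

rod-13 < rod-2 and rod-2 < rod-4 give rod-13 < rod-4.
Then rod-4 < rod-3 extends the chain to rod-3.
Then rod-3 < rod-9 extends the chain to rod-9.
Then rod-9 < rod-1 extends the chain to rod-1.
So rod-13 < rod-1; rod-1 is the longer of the two.

rod-1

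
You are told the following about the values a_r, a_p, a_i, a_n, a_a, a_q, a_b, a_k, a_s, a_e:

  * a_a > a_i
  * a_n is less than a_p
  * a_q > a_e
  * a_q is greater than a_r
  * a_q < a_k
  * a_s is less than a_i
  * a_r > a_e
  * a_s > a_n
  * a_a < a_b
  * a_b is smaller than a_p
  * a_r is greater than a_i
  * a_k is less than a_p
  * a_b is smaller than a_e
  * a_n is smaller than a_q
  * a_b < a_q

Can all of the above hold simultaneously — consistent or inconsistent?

The single ordering a_n < a_s < a_i < a_a < a_b < a_e < a_r < a_q < a_k < a_p satisfies every listed relation, so no contradiction arises.

consistent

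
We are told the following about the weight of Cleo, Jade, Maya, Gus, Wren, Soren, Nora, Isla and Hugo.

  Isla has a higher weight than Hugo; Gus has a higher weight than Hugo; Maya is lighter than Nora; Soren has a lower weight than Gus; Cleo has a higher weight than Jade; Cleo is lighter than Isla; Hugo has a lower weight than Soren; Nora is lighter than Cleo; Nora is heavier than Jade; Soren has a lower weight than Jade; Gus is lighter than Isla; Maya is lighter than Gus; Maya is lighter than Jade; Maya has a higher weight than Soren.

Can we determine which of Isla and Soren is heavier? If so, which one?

Link the given pairs in sequence: Soren < Maya; Maya < Jade; Jade < Nora; Nora < Cleo; Cleo < Isla.
Together: Soren < Maya < Jade < Nora < Cleo < Isla.
So Isla is heavier.

Isla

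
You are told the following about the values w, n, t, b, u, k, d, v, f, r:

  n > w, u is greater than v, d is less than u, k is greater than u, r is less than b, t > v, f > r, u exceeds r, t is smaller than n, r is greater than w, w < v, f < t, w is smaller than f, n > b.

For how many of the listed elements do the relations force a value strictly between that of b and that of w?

1

Chaining upward from w reaches: v, r, f, u, k, t, n.
Chaining downward from b reaches: r.
Strictly between w and b are those in both lists: r — 1 element.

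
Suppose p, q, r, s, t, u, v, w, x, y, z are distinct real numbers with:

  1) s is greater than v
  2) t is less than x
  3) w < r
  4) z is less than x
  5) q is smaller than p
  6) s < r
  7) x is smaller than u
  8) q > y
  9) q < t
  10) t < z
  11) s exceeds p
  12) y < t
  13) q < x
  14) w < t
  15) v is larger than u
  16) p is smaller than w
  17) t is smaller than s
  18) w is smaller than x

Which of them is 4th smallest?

w

The consecutive relations fix a unique order: y < q < p < w < t < z < x < u < v < s < r.
The 4th smallest is w.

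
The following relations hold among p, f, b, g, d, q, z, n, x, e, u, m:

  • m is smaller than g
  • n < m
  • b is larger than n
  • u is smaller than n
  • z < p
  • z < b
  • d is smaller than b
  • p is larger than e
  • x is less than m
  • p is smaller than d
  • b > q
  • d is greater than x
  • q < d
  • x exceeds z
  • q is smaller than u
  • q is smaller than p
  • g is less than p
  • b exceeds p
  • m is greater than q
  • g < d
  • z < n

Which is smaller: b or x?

x

x < m and m < g give x < g.
Then g < p extends the chain to p.
Then p < d extends the chain to d.
With d < b: x < m < g < p < d < b.
So x < b; x is the smaller of the two.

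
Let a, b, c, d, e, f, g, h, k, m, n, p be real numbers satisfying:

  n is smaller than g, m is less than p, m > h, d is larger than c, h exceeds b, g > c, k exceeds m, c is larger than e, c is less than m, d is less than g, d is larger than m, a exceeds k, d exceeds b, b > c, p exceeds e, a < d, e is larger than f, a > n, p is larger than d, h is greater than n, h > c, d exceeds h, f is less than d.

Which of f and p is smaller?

Following the relations from f: f < e < c < b < h < m < k < a < d < p.
So f < p; f is the smaller of the two.

f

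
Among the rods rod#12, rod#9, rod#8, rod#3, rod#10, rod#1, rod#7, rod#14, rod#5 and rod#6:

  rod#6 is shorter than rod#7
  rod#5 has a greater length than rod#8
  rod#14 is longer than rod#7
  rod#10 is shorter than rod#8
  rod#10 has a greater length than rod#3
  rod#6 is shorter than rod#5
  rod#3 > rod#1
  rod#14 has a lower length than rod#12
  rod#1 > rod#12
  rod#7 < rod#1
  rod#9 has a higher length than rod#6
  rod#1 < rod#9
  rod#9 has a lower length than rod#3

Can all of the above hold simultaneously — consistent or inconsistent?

consistent

Every relation is compatible with rod#6 < rod#7 < rod#14 < rod#12 < rod#1 < rod#9 < rod#3 < rod#10 < rod#8 < rod#5; the set is consistent.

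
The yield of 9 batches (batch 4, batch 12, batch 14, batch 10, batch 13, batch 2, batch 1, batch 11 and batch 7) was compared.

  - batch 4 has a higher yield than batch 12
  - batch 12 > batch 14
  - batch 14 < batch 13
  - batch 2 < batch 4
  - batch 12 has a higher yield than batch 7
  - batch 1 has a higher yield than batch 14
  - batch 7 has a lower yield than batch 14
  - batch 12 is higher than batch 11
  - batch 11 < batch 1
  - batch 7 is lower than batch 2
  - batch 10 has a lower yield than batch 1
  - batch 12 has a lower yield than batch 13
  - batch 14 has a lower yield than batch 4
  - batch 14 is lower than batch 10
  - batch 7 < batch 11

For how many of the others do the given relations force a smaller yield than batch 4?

From batch 4 the given relations immediately reach batch 14, batch 12, batch 2.
From those, batch 7, batch 11 — 5 in total.
Nothing else is reachable below batch 4; 5 in all.

5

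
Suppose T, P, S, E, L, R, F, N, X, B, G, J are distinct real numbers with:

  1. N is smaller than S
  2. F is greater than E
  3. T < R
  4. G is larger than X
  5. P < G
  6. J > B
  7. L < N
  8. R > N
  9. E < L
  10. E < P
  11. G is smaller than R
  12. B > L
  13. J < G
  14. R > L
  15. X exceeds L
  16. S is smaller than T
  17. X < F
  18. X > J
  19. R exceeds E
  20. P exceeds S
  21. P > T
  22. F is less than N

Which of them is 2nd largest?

G

Chaining the given pairs: E < L < B < J < X < F < N < S < T < P < G < R.
The 2nd largest is G.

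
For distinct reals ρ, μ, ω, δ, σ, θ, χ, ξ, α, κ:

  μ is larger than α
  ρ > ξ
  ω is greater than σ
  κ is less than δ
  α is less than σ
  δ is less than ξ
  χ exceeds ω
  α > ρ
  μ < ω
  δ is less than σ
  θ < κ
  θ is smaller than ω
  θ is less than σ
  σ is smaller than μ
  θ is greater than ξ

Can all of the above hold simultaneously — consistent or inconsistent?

inconsistent

We have ξ < θ stated directly, yet also θ < κ < δ < ξ by chaining the others — so θ < ξ. Contradiction.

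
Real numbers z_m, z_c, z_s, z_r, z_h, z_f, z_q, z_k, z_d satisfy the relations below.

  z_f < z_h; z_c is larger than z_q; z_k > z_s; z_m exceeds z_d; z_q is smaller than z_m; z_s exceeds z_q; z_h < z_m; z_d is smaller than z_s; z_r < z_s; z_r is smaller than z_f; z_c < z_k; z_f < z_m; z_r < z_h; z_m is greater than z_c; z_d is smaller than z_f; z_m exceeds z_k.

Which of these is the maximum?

Chaining downward from z_m: directly below it, z_q, z_d, z_c, z_f, z_h, z_k; then z_r, z_s.
That covers every other element, and nothing is given above z_m, so z_m is the maximum.

z_m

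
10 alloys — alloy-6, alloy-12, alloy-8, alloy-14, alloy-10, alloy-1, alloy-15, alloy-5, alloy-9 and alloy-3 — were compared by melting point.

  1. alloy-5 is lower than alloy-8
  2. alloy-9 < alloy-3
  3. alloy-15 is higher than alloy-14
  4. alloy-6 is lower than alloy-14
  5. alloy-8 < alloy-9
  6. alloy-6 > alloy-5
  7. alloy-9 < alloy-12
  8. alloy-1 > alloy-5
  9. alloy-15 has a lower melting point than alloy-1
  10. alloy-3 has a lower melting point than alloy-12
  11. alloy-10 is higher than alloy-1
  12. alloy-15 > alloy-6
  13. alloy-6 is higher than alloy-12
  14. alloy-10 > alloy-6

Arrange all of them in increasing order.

alloy-5 < alloy-8 < alloy-9 < alloy-3 < alloy-12 < alloy-6 < alloy-14 < alloy-15 < alloy-1 < alloy-10

Nothing is placed below alloy-5, so it is least; from there alloy-5 < alloy-8; alloy-8 < alloy-9; alloy-9 < alloy-3; alloy-3 < alloy-12; alloy-12 < alloy-6; alloy-6 < alloy-14; alloy-14 < alloy-15; alloy-15 < alloy-1; alloy-1 < alloy-10, each given directly.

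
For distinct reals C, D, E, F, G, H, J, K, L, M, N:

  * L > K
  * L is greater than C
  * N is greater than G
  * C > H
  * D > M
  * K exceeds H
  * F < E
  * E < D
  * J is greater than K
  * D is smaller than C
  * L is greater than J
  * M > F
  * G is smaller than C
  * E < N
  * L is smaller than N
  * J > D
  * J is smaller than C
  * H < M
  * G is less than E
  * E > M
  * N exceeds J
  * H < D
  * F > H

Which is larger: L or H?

Link the given pairs in sequence: H < F; F < M; M < E; E < D; D < J; J < C; C < L.
Together: H < F < M < E < D < J < C < L.
So H < L; L is the larger of the two.

L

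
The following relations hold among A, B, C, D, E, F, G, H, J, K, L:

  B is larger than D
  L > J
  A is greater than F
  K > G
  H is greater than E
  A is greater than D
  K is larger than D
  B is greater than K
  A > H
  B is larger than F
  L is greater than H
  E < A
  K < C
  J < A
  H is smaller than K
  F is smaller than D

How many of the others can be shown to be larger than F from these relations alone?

The elements the relations force above F are D, K, A, B, C — no chain reaches any other.
That is 5.

5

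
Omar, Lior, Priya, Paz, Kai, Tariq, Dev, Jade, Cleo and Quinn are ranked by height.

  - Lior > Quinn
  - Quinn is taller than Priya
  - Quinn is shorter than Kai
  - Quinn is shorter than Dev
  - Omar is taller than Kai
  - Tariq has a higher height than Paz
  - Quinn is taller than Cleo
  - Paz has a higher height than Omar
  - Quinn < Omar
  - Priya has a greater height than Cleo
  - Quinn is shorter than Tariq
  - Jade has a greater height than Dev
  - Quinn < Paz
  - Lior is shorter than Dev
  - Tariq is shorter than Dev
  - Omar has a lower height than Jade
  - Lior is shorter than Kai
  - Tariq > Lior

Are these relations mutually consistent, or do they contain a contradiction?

consistent

Every relation is compatible with Cleo < Priya < Quinn < Lior < Kai < Omar < Paz < Tariq < Dev < Jade; the set is consistent.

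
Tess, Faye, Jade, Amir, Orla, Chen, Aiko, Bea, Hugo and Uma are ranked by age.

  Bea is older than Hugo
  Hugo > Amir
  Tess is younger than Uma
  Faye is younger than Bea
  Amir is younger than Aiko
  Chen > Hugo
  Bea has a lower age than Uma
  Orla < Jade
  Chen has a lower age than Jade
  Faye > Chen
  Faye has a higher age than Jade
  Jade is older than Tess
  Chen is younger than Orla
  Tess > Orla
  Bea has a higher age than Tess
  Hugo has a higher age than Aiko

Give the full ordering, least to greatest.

Amir < Aiko < Hugo < Chen < Orla < Tess < Jade < Faye < Bea < Uma

The consecutive links are each given: Amir < Aiko; Aiko < Hugo; Hugo < Chen; Chen < Orla; Orla < Tess; Tess < Jade; Jade < Faye; Faye < Bea; Bea < Uma.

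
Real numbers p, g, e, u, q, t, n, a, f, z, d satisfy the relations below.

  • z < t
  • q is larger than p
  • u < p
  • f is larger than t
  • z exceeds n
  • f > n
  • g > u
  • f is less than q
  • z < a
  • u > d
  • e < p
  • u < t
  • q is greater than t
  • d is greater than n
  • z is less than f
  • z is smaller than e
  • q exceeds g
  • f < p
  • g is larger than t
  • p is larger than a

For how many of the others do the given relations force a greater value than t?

4

From t the given relations immediately reach g, f, q.
From those, p — 4 in total.
No other element is forced above t by the given relations, so the count is 4.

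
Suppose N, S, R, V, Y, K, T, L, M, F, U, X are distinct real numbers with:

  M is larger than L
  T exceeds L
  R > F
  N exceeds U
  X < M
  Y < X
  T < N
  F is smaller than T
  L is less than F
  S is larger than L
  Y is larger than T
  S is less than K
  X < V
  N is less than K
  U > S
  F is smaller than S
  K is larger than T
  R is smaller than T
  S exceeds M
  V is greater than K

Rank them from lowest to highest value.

Each adjacent pair is fixed by a given relation: L < F; F < R; R < T; T < Y; Y < X; X < M; M < S; S < U; U < N; N < K; K < V. Chaining them end to end gives the full order.

L < F < R < T < Y < X < M < S < U < N < K < V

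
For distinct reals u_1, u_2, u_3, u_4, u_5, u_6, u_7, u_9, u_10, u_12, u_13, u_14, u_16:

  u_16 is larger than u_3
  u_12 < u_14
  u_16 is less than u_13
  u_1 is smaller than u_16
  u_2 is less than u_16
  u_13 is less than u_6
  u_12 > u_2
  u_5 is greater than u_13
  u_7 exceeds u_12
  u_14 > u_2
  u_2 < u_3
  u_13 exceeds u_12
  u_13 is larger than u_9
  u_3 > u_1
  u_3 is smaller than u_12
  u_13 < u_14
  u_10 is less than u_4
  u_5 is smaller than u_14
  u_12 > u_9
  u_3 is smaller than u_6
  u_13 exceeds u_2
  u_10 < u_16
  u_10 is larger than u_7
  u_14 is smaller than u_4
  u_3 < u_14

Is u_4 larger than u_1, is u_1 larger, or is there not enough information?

u_4

u_1 < u_3 and u_3 < u_12 give u_1 < u_12.
Then u_12 < u_7 extends the chain to u_7.
With u_7 < u_10: u_1 < u_3 < u_12 < u_7 < u_10.
Then u_10 < u_16 extends the chain to u_16.
Then u_16 < u_13 extends the chain to u_13.
Then u_13 < u_5 extends the chain to u_5.
Then u_5 < u_14 extends the chain to u_14.
Then u_14 < u_4 extends the chain to u_4.
So u_4 is larger.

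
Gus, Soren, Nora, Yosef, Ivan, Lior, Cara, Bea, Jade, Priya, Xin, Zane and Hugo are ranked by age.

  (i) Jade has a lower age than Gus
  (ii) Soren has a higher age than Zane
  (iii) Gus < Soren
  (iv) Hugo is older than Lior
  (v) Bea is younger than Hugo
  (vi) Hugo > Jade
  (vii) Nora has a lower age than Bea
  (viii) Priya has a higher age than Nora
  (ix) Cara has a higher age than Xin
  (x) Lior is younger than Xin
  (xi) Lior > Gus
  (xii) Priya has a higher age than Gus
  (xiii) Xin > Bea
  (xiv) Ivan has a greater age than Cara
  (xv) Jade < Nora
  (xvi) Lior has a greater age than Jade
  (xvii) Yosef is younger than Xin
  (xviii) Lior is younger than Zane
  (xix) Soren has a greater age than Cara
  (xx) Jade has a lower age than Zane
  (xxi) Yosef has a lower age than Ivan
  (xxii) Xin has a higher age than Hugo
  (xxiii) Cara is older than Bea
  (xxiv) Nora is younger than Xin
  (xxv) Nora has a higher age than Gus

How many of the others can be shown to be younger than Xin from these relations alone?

Directly below Xin: Yosef, Lior, Nora, Bea, Hugo.
One step further: Jade, Gus (7 so far).
Nothing else is reachable below Xin; 7 in all.

7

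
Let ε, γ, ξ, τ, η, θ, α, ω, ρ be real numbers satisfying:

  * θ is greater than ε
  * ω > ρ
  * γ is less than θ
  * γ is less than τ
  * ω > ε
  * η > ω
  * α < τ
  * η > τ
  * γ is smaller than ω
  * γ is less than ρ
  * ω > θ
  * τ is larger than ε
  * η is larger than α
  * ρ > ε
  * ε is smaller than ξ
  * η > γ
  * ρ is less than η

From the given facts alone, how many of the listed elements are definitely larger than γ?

5

From γ the given relations immediately reach ρ, θ, τ, ω, η.
No other element is forced above γ by the given relations, so the count is 5.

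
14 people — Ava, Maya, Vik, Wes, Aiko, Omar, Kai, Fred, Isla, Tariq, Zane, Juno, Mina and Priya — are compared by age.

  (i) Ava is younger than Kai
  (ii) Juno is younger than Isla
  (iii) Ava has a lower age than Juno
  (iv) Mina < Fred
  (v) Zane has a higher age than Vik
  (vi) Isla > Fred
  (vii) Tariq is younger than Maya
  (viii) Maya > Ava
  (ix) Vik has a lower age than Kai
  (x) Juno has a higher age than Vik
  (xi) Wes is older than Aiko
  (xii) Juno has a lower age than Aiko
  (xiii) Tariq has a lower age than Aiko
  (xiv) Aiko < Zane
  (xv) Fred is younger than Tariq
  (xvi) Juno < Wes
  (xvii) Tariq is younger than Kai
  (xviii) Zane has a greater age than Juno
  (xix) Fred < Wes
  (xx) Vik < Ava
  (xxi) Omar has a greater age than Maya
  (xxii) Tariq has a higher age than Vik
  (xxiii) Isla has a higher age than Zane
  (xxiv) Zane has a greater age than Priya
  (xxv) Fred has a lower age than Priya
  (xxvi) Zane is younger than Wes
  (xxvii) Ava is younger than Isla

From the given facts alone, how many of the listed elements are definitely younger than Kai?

Directly below Kai: Vik, Ava, Tariq.
One step further: Fred (4 so far).
One step further: Mina (5 so far).
Nothing else is reachable below Kai; 5 in all.

5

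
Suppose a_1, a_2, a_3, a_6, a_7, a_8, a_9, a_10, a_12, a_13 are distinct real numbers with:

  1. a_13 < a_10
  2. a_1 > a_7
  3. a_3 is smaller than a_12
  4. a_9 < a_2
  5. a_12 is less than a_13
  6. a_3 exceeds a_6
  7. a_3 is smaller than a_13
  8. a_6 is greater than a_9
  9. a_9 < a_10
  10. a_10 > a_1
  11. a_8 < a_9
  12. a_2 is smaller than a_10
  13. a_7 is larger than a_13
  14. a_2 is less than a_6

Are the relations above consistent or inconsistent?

consistent

Every relation is compatible with a_8 < a_9 < a_2 < a_6 < a_3 < a_12 < a_13 < a_7 < a_1 < a_10; the set is consistent.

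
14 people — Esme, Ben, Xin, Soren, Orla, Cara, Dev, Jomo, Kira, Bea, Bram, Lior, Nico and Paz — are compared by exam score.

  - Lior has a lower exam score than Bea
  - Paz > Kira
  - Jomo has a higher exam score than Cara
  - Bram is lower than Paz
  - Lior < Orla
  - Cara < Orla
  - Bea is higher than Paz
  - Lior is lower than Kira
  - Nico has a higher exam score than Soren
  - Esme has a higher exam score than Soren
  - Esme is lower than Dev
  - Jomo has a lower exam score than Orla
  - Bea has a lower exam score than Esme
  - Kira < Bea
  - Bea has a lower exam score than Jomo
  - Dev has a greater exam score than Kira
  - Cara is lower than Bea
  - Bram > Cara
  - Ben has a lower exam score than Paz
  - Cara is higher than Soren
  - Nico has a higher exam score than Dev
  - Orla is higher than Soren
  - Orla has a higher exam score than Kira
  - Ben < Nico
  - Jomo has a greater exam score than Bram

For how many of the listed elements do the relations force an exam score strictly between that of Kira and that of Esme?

2

The relations place Kira below Esme. An element lies strictly between them when it is forced above Kira and also forced below Esme.
Above Kira: {Paz, Bea, Jomo, Dev, Orla, Nico}. Below Esme: {Ben, Lior, Soren, Cara, Bram, Paz, Bea}.
Intersection: {Paz, Bea} — 2.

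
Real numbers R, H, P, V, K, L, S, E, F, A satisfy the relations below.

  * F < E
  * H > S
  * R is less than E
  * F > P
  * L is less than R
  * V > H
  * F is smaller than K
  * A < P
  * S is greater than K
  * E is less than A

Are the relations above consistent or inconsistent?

inconsistent

Chaining the given relations yields E < A < P < F, so E < F. But one relation states F < E. These cannot both hold.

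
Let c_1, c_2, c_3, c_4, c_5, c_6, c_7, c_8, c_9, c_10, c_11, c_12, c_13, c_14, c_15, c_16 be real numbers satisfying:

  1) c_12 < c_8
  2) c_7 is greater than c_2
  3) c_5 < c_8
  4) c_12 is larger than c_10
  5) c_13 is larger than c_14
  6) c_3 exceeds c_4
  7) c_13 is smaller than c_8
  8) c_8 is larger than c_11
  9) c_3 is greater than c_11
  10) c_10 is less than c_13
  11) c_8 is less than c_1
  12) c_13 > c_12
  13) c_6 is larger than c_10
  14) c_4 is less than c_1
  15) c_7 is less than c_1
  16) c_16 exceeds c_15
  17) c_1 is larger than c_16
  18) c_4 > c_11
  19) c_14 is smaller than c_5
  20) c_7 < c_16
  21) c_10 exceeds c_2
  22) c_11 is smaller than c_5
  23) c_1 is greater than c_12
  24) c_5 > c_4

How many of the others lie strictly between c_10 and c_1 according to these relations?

The relations place c_10 below c_1. An element lies strictly between them when it is forced above c_10 and also forced below c_1.
Above c_10: {c_6, c_12, c_13, c_8}. Below c_1: {c_11, c_4, c_2, c_14, c_7, c_5, c_15, c_12, c_13, c_8, c_16}.
Intersection: {c_12, c_13, c_8} — 3.

3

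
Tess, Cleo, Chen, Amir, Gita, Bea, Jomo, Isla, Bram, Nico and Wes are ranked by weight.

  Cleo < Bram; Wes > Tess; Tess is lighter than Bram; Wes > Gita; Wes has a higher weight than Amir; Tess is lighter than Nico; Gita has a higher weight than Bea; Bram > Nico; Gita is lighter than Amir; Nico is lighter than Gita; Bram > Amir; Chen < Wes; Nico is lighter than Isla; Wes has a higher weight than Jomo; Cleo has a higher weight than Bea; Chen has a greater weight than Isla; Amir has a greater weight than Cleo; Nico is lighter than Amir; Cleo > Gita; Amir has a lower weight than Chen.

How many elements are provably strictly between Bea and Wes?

4

The relations place Bea below Wes. An element lies strictly between them when it is forced above Bea and also forced below Wes.
Above Bea: {Gita, Cleo, Amir, Bram, Chen}. Below Wes: {Tess, Nico, Jomo, Isla, Gita, Cleo, Amir, Chen}.
Intersection: {Gita, Cleo, Amir, Chen} — 4.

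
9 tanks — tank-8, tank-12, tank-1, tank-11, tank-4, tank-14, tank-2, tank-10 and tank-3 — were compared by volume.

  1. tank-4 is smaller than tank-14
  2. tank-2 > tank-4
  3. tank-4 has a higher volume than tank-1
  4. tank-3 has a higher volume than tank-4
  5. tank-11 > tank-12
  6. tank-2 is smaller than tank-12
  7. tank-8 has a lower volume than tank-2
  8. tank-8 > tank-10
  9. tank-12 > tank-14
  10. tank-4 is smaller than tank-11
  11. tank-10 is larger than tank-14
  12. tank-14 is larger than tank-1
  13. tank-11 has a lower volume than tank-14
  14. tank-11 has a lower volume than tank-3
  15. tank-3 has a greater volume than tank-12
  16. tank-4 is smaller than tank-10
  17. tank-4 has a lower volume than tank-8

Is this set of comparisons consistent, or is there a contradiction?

inconsistent

We have tank-11 < tank-14 stated directly, yet also tank-14 < tank-10 < tank-8 < tank-2 < tank-12 < tank-11 by chaining the others — so tank-14 < tank-11. Contradiction.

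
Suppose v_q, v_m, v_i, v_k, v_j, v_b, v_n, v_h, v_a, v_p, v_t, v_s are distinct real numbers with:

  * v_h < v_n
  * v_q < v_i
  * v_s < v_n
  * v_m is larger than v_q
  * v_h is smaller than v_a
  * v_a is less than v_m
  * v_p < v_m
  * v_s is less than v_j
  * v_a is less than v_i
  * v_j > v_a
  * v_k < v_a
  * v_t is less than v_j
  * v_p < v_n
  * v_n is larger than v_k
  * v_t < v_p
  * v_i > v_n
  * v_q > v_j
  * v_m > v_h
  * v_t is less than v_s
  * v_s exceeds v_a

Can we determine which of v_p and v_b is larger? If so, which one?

undetermined

Following every chain through v_p: above v_p we get v_n, v_m, v_i; below v_p we get v_t.
v_b is not reached, and no chain runs the other way from v_b to v_p.
So the given relations leave the order of v_p and v_b undetermined.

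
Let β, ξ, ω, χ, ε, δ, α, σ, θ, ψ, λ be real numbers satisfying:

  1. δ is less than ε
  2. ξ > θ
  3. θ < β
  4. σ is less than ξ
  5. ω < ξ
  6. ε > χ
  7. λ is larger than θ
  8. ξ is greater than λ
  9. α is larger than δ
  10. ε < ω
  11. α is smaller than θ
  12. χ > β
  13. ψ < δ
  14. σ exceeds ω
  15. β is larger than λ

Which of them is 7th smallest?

The consecutive relations fix a unique order: ψ < δ < α < θ < λ < β < χ < ε < ω < σ < ξ.
The 7th smallest is χ.

χ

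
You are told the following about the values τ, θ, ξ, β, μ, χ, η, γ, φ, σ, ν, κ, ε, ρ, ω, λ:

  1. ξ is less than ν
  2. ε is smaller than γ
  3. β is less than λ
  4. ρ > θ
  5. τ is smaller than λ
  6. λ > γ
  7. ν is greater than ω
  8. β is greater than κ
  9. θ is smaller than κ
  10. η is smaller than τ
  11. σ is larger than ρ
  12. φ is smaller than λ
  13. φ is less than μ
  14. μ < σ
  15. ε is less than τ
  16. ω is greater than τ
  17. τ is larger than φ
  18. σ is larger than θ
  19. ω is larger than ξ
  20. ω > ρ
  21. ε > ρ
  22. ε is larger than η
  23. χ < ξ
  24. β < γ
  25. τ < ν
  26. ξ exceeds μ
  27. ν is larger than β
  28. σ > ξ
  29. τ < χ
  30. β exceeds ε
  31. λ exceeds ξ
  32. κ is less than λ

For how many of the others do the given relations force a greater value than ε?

Directly above ε: β, τ, γ.
One step further: χ, ω, λ, ν (7 so far).
One step further: ξ (8 so far).
One step further: σ (9 so far).
Nothing else is reachable above ε; 9 in all.

9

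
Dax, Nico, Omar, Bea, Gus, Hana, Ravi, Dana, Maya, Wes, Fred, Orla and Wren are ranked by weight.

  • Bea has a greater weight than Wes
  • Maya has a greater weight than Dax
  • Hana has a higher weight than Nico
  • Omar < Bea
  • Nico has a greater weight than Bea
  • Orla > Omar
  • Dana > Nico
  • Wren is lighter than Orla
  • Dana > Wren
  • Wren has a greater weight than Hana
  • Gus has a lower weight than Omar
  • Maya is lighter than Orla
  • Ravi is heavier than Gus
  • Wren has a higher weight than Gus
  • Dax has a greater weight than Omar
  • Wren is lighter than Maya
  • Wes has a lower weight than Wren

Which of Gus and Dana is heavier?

Dana

Following the relations from Gus: Gus < Omar < Bea < Nico < Hana < Wren < Dana.
So Gus < Dana; Dana is the heavier of the two.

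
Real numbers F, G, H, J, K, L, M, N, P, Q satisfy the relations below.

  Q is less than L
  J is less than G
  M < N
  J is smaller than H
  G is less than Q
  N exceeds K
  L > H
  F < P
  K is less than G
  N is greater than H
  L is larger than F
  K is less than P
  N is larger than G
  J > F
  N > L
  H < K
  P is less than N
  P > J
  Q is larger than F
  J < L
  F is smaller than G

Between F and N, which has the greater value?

F < J < H < K < G < Q < L < N, by transitivity through J, H, K, G, Q, L.
So F < N; N is the larger of the two.

N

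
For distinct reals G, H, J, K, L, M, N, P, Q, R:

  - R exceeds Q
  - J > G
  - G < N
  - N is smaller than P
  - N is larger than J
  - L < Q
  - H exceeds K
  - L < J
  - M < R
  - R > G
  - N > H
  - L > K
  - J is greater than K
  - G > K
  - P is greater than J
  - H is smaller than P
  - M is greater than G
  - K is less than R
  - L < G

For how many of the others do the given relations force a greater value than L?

7

From L the given relations immediately reach G, Q, J.
From those, M, R, N, P — 7 in total.
No other element is forced above L by the given relations, so the count is 7.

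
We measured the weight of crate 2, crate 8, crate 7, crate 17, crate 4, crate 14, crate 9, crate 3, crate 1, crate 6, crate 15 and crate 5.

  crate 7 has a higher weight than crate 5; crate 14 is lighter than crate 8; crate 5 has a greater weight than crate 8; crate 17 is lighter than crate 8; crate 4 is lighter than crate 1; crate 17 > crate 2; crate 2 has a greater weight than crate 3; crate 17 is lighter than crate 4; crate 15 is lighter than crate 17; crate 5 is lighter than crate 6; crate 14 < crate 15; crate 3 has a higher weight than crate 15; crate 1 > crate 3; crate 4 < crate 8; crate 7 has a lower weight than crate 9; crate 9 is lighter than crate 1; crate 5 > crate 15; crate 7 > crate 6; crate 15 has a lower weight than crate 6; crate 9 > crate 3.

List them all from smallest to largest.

Each adjacent pair is fixed by a given relation: crate 14 < crate 15; crate 15 < crate 3; crate 3 < crate 2; crate 2 < crate 17; crate 17 < crate 4; crate 4 < crate 8; crate 8 < crate 5; crate 5 < crate 6; crate 6 < crate 7; crate 7 < crate 9; crate 9 < crate 1. Chaining them end to end gives the full order.

crate 14 < crate 15 < crate 3 < crate 2 < crate 17 < crate 4 < crate 8 < crate 5 < crate 6 < crate 7 < crate 9 < crate 1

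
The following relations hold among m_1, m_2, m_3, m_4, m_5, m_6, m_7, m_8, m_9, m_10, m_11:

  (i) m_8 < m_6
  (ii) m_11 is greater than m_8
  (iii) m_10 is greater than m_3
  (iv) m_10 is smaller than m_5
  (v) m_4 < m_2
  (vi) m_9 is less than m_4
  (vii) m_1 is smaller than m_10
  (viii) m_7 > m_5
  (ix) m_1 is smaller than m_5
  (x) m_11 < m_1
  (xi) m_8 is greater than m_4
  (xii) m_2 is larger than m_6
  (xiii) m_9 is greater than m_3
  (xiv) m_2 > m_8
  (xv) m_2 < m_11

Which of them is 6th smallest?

m_2

The consecutive relations fix a unique order: m_3 < m_9 < m_4 < m_8 < m_6 < m_2 < m_11 < m_1 < m_10 < m_5 < m_7.
Counting 6 from the smallest end gives m_2.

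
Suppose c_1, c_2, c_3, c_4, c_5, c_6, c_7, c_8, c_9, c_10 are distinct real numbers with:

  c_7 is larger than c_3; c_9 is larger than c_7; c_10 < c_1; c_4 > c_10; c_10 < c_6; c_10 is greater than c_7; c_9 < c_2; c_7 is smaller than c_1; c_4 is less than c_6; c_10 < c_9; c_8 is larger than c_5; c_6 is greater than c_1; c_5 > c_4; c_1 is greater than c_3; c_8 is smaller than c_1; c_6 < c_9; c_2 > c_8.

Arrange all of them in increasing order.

c_3 < c_7 < c_10 < c_4 < c_5 < c_8 < c_1 < c_6 < c_9 < c_2

Each adjacent pair is fixed by a given relation: c_3 < c_7; c_7 < c_10; c_10 < c_4; c_4 < c_5; c_5 < c_8; c_8 < c_1; c_1 < c_6; c_6 < c_9; c_9 < c_2. Chaining them end to end gives the full order.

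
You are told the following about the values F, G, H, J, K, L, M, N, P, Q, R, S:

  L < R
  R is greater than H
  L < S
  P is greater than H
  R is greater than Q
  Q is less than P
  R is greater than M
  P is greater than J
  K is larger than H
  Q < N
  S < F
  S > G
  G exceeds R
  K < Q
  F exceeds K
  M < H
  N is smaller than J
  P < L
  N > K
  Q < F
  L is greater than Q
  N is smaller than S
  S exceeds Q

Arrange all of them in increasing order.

M < H < K < Q < N < J < P < L < R < G < S < F

Each adjacent pair is fixed by a given relation: M < H; H < K; K < Q; Q < N; N < J; J < P; P < L; L < R; R < G; G < S; S < F. Chaining them end to end gives the full order.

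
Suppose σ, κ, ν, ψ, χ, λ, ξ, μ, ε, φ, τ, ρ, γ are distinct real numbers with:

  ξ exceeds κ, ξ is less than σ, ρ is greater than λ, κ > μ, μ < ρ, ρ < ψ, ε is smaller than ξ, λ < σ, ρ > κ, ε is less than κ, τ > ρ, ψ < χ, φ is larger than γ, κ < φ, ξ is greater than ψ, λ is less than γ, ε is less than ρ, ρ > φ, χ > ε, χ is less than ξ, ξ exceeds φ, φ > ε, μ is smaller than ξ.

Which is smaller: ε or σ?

ε

Link the given pairs in sequence: ε < κ; κ < φ; φ < ρ; ρ < ψ; ψ < χ; χ < ξ; ξ < σ.
Together: ε < κ < φ < ρ < ψ < χ < ξ < σ.
So ε < σ; ε is the smaller of the two.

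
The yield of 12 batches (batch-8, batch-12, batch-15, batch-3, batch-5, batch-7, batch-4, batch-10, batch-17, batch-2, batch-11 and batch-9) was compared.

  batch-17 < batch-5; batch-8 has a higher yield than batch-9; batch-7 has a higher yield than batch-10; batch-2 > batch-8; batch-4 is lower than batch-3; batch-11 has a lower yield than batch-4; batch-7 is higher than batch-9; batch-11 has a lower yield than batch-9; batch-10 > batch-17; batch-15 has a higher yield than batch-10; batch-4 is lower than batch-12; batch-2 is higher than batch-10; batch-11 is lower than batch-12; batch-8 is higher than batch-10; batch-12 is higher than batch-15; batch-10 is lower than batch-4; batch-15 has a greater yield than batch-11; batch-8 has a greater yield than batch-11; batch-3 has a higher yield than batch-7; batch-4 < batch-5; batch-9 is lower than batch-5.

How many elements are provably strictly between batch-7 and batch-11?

The relations place batch-11 below batch-7. An element lies strictly between them when it is forced above batch-11 and also forced below batch-7.
Above batch-11: {batch-9, batch-4, batch-8, batch-5, batch-15, batch-2, batch-3, batch-12}. Below batch-7: {batch-17, batch-10, batch-9}.
Intersection: {batch-9} — 1.

1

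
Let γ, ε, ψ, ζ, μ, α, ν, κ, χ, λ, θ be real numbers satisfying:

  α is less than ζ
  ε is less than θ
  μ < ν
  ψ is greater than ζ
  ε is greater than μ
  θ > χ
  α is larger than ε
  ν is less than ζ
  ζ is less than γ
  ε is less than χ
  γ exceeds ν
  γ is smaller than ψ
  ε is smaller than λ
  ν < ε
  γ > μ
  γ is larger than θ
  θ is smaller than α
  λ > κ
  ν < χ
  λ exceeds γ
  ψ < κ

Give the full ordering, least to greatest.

The consecutive links are each given: μ < ν; ν < ε; ε < χ; χ < θ; θ < α; α < ζ; ζ < γ; γ < ψ; ψ < κ; κ < λ.

μ < ν < ε < χ < θ < α < ζ < γ < ψ < κ < λ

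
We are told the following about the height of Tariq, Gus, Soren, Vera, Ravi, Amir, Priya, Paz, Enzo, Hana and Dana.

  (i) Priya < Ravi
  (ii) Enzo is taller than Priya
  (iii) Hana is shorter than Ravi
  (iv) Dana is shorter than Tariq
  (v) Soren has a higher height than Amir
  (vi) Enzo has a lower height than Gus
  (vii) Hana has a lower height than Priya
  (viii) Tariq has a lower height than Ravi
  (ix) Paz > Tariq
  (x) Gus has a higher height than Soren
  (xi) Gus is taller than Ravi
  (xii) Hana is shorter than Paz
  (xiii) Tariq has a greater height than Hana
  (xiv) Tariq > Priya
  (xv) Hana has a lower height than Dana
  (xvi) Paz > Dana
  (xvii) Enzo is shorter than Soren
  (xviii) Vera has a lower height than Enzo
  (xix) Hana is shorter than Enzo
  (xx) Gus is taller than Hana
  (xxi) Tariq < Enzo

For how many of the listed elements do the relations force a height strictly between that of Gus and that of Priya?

The relations place Priya below Gus. An element lies strictly between them when it is forced above Priya and also forced below Gus.
Above Priya: {Tariq, Enzo, Paz, Soren, Ravi}. Below Gus: {Hana, Vera, Dana, Tariq, Enzo, Amir, Soren, Ravi}.
Intersection: {Tariq, Enzo, Soren, Ravi} — 4.

4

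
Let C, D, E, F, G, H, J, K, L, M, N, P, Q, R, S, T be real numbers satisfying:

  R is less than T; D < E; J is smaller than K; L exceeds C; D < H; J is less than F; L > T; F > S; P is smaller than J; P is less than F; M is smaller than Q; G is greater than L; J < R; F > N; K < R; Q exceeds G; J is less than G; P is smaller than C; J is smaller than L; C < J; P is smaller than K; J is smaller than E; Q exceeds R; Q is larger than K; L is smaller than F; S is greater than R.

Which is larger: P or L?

Link the given pairs in sequence: P < C; C < J; J < K; K < R; R < T; T < L.
Chaining these gives P < C < J < K < R < T < L.
So P < L; L is the larger of the two.

L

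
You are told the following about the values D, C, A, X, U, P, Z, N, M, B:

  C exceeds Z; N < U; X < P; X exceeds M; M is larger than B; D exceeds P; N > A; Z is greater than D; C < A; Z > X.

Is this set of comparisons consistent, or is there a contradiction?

Every relation is compatible with B < M < X < P < D < Z < C < A < N < U; the set is consistent.

consistent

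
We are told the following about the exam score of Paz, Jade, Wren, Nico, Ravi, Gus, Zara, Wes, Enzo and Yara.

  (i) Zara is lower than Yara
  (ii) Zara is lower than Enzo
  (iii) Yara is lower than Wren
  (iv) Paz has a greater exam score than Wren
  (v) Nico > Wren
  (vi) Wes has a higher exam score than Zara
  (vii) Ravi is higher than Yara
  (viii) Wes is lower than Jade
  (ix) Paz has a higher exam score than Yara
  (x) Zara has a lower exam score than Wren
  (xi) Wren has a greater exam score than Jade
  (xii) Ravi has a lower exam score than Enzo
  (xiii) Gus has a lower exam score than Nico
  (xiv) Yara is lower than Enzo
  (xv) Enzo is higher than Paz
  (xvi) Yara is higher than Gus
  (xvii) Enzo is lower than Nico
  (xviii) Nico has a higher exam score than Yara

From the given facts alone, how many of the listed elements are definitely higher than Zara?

Directly above Zara: Wes, Yara, Wren, Enzo.
One step further: Jade, Ravi, Paz, Nico (8 so far).
No other element is forced above Zara by the given relations, so the count is 8.

8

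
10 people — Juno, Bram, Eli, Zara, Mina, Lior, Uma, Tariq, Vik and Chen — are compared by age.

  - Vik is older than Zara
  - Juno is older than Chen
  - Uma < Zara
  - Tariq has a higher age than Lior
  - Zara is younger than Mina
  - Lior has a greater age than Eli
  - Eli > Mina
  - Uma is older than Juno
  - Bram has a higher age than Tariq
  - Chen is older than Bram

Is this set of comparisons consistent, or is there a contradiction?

Chaining the given relations yields Mina < Eli < Lior < Tariq < Bram < Chen < Juno < Uma < Zara, so Mina < Zara. But one relation states Zara < Mina. These cannot both hold.

inconsistent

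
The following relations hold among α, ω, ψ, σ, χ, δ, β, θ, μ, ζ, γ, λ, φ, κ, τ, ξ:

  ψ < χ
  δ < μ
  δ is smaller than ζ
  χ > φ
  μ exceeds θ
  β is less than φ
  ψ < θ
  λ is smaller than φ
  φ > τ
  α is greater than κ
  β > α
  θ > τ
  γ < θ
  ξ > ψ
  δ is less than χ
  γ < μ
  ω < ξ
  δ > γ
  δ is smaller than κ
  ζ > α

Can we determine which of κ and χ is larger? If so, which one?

κ < α and α < β give κ < β.
With β < φ: κ < α < β < φ.
With φ < χ: κ < α < β < φ < χ.
So χ is larger.

χ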